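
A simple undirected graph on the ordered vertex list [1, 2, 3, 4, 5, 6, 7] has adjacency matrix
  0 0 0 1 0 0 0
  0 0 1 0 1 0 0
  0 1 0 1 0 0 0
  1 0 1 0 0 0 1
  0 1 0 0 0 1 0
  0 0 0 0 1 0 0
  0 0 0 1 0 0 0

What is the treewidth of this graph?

1

A width-1 tree decomposition is:
Bags: B1 = {3, 4}  B2 = {2, 3}  B3 = {1, 4}  B4 = {2, 5}  B5 = {5, 6}  B6 = {4, 7}
Tree: B1–B2, B1–B3, B2–B4, B4–B5, B1–B6
The largest bag has 2 vertices, giving width 1; this decomposition certifies tw(G) ≤ 1. Any graph with an edge has treewidth ≥ 1, and G has the edge 3–4. Combining the bounds, tw(G) = 1.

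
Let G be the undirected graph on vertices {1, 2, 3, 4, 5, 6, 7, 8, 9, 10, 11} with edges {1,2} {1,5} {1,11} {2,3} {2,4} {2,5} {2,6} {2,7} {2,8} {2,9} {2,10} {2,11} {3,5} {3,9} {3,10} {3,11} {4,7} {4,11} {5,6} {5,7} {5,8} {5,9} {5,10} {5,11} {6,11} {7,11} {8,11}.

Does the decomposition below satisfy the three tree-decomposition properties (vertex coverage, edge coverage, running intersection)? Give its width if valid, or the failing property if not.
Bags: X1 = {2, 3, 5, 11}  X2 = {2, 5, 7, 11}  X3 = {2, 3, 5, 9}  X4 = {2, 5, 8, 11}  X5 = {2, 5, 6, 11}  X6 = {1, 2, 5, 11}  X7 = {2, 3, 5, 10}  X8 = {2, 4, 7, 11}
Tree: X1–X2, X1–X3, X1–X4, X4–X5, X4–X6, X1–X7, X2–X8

Yes; width 3.

Every vertex of G appears in some bag (union = {1, 2, 3, 4, 5, 6, 7, 8, 9, 10, 11}); every edge is covered by a bag; and for each vertex v the set of bags containing v is connected in the bag tree. The decomposition is therefore valid. The largest bag has 4 vertices, so the width is 3.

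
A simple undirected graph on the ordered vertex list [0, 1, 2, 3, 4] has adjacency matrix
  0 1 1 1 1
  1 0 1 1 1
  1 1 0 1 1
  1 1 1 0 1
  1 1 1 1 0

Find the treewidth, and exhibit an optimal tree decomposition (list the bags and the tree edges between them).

A single bag containing all 5 vertices is trivially a valid decomposition of width 4. On the other hand G contains the 5-clique {0, 1, 2, 3, 4}. A clique must lie in a single bag of any decomposition, so no decomposition can have width below 4. Combining the bounds, tw(G) = 4.

Treewidth 4.
Bags: B1 = {0, 1, 2, 3, 4}
Tree: (single bag)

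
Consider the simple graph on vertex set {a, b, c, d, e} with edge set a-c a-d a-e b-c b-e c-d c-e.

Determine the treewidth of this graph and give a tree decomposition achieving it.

Treewidth 2.
One such decomposition:
Bags: B1 = {b, c, e}  B2 = {a, c, e}  B3 = {a, c, d}
Tree: B1–B2, B2–B3

Every bag has size at most 3, so the width is 3 − 1 = 2 and tw(G) ≤ 2. Conversely, {a, c, d} is a clique of size 3, and the vertices of any clique must share a bag in every tree decomposition; so some bag has ≥ 3 vertices and tw(G) ≥ 2. The upper and lower bounds meet at 2, so that is the treewidth.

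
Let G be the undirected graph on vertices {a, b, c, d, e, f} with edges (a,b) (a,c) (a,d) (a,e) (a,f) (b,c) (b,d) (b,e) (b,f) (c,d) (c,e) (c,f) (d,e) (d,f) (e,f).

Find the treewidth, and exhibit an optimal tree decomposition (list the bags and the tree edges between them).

With just one bag of size 6, the width is 6 − 1 = 5, so tw(G) ≤ 5. Conversely, {a, b, c, d, e, f} is a clique of size 6, and the vertices of any clique must share a bag in every tree decomposition; so some bag has ≥ 6 vertices and tw(G) ≥ 5. Combining the bounds, tw(G) = 5.

Treewidth 5.
Bags: B1 = {a, b, c, d, e, f}
Tree: (single bag)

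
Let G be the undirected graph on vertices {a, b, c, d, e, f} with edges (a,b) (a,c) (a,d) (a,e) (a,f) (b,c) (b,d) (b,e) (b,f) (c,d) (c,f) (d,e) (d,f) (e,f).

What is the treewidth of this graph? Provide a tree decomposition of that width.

Each bag holds 5 vertices, so the decomposition has width 4, which upper-bounds the treewidth. Conversely, {a, b, d, e, f} is a clique of size 5, and the vertices of any clique must share a bag in every tree decomposition; so some bag has ≥ 5 vertices and tw(G) ≥ 4. Hence tw(G) = 4 exactly.

Treewidth 4.
One such decomposition:
Bags: B1 = {a, b, d, e, f}  B2 = {a, b, c, d, f}
Tree: B1–B2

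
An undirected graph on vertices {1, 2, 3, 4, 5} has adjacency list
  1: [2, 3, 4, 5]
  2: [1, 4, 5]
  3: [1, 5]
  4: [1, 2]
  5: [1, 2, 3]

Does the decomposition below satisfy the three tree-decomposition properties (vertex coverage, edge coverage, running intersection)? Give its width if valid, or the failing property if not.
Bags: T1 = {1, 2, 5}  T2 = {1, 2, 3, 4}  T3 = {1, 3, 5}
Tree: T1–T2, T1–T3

No — bags containing vertex 3 are not connected in the tree.

A tree decomposition must satisfy three properties: every vertex lies in some bag; for every edge, both endpoints lie together in some bag; and for every vertex, the bags containing it form a connected subtree. Here bags containing vertex 3 are not connected in the tree, so the decomposition is invalid.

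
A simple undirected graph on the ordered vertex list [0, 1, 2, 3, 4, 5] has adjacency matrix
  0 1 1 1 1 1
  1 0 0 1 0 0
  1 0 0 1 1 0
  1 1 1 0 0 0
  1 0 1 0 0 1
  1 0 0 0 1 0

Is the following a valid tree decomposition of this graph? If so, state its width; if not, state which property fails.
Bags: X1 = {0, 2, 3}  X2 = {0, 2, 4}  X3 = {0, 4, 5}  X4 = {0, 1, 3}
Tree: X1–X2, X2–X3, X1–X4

Yes; width 2.

Checking the three conditions: (i) the bags cover all of {0, 1, 2, 3, 4, 5}; (ii) for each edge, some bag contains both endpoints; (iii) the bags containing any fixed vertex form a subtree. All hold, so the decomposition is valid with width 3 − 1 = 2.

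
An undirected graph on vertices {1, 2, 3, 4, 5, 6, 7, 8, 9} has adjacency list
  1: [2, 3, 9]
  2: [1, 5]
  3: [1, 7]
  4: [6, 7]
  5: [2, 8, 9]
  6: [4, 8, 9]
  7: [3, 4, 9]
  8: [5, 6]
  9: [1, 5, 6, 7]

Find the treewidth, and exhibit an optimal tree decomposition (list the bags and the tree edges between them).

Every bag has size at most 4, so the width is 4 − 1 = 3 and tw(G) ≤ 3. For the lower bound: the 4 vertex sets {4,6,8}, {7}, {9}, {1,2,3,5} are disjoint, each induces a connected subgraph, and every pair is joined by at least one edge of G. Contracting each set to a single vertex therefore yields K_{4} as a minor, and since treewidth is minor-monotone, tw(G) ≥ tw(K_{4}) = 3. Combining the bounds, tw(G) = 3.

Treewidth 3.
One optimal decomposition is:
Bags: B1 = {4, 6, 7, 8}  B2 = {6, 7, 8, 9}  B3 = {5, 7, 8, 9}  B4 = {3, 5, 7, 9}  B5 = {1, 3, 5, 9}  B6 = {1, 2, 3, 5}
Tree: B1–B2, B2–B3, B3–B4, B4–B5, B5–B6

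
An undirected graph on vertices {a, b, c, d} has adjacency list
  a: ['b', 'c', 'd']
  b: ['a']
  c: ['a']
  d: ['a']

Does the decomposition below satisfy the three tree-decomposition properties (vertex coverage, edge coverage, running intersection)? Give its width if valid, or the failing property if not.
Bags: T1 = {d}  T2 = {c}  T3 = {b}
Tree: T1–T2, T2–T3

A tree decomposition must satisfy three properties: every vertex lies in some bag; for every edge, both endpoints lie together in some bag; and for every vertex, the bags containing it form a connected subtree. Here vertex a appears in no bag, so the decomposition is invalid.

No — vertex a appears in no bag.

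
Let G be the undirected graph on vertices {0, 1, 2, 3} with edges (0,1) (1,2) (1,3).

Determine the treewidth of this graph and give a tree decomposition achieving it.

Treewidth 1.
Bags: B1 = {1, 2}  B2 = {1, 3}  B3 = {0, 1}
Tree: B1–B2, B1–B3

Every bag has size at most 2, so the width is 2 − 1 = 1 and tw(G) ≤ 1. Since G has at least one edge (e.g. 2–1), it is not an edgeless graph, so tw(G) ≥ 1. Combining the bounds, tw(G) = 1.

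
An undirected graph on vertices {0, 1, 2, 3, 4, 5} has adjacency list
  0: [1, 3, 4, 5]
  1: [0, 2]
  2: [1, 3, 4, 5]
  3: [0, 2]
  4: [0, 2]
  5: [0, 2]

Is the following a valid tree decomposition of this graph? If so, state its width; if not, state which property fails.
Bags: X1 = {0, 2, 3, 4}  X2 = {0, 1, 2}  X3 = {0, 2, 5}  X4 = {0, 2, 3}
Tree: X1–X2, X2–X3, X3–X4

A tree decomposition must satisfy three properties: every vertex lies in some bag; for every edge, both endpoints lie together in some bag; and for every vertex, the bags containing it form a connected subtree. Here bags containing vertex 3 are not connected in the tree, so the decomposition is invalid.

No — bags containing vertex 3 are not connected in the tree.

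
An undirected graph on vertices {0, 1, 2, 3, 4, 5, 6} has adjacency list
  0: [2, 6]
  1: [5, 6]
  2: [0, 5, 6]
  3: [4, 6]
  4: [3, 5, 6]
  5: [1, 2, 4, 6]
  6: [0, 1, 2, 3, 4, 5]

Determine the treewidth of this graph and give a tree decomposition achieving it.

Treewidth 2.
One optimal decomposition is:
Bags: B1 = {2, 5, 6}  B2 = {4, 5, 6}  B3 = {3, 4, 6}  B4 = {0, 2, 6}  B5 = {1, 5, 6}
Tree: B1–B2, B2–B3, B1–B4, B2–B5

Each bag holds 3 vertices, so the decomposition has width 2, which upper-bounds the treewidth. For the lower bound, the 3 vertices {0, 2, 6} are pairwise adjacent, and any tree decomposition puts a clique entirely inside one bag — forcing width ≥ 2. Combining the bounds, tw(G) = 2.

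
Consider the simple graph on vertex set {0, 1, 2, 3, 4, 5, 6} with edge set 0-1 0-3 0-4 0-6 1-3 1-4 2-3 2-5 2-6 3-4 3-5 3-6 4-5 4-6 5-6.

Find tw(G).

3

A width-3 tree decomposition is:
Bags: B1 = {0, 3, 4, 6}  B2 = {3, 4, 5, 6}  B3 = {0, 1, 3, 4}  B4 = {2, 3, 5, 6}
Tree: B1–B2, B1–B3, B2–B4
The largest bag has 4 vertices, giving width 3; this decomposition certifies tw(G) ≤ 3. On the other hand G contains the 4-clique {2, 3, 5, 6}. A clique must lie in a single bag of any decomposition, so no decomposition can have width below 3. Combining the bounds, tw(G) = 3.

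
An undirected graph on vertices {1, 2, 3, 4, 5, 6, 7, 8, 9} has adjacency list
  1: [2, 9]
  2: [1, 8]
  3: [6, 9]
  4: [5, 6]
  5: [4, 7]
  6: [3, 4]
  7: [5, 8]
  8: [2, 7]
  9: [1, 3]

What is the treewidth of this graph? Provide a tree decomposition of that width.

The largest bag has 3 vertices, giving width 2; this decomposition certifies tw(G) ≤ 2. For the lower bound, G contains the cycle 8–7–5–4–6–3–9–1–2–8, so G is not a forest; only forests have treewidth ≤ 1, hence tw(G) ≥ 2. The upper and lower bounds meet at 2, so that is the treewidth.

Treewidth 2.
One such decomposition:
Bags: B1 = {5, 7, 8}  B2 = {4, 5, 8}  B3 = {4, 6, 8}  B4 = {3, 6, 8}  B5 = {3, 8, 9}  B6 = {1, 8, 9}  B7 = {1, 2, 8}
Tree: B1–B2, B2–B3, B3–B4, B4–B5, B5–B6, B6–B7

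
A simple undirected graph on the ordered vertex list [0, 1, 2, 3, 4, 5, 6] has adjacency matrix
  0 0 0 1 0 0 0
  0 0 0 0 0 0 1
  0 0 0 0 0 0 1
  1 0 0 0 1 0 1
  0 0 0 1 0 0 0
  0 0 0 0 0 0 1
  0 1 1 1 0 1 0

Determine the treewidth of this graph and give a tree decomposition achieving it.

Treewidth 1.
One such decomposition:
Bags: B1 = {3, 6}  B2 = {0, 3}  B3 = {3, 4}  B4 = {1, 6}  B5 = {5, 6}  B6 = {2, 6}
Tree: B1–B2, B2–B3, B1–B4, B1–B5, B1–B6

Each bag holds 2 vertices, so the decomposition has width 1, which upper-bounds the treewidth. Since G has at least one edge (e.g. 6–3), it is not an edgeless graph, so tw(G) ≥ 1. The upper and lower bounds meet at 1, so that is the treewidth.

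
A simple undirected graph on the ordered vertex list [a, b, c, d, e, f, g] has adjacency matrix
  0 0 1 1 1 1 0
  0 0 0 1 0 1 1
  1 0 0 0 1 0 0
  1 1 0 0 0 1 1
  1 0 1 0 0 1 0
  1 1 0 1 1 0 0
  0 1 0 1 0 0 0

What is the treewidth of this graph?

A width-2 tree decomposition is:
Bags: B1 = {a, d, f}  B2 = {b, d, f}  B3 = {a, e, f}  B4 = {a, c, e}  B5 = {b, d, g}
Tree: B1–B2, B1–B3, B3–B4, B2–B5
Each bag holds 3 vertices, so the decomposition has width 2, which upper-bounds the treewidth. On the other hand G contains the 3-clique {b, d, g}. A clique must lie in a single bag of any decomposition, so no decomposition can have width below 2. The upper and lower bounds meet at 2, so that is the treewidth.

2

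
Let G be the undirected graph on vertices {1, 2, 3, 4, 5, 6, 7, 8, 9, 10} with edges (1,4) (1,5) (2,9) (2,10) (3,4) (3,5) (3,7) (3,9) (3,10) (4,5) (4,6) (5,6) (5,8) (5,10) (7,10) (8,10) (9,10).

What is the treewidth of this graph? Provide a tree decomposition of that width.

Each bag holds 3 vertices, so the decomposition has width 2, which upper-bounds the treewidth. On the other hand G contains the 3-clique {2, 9, 10}. A clique must lie in a single bag of any decomposition, so no decomposition can have width below 2. Combining the bounds, tw(G) = 2.

Treewidth 2.
One such decomposition:
Bags: B1 = {3, 5, 10}  B2 = {3, 7, 10}  B3 = {3, 9, 10}  B4 = {2, 9, 10}  B5 = {3, 4, 5}  B6 = {5, 8, 10}  B7 = {1, 4, 5}  B8 = {4, 5, 6}
Tree: B1–B2, B2–B3, B3–B4, B1–B5, B1–B6, B5–B7, B5–B8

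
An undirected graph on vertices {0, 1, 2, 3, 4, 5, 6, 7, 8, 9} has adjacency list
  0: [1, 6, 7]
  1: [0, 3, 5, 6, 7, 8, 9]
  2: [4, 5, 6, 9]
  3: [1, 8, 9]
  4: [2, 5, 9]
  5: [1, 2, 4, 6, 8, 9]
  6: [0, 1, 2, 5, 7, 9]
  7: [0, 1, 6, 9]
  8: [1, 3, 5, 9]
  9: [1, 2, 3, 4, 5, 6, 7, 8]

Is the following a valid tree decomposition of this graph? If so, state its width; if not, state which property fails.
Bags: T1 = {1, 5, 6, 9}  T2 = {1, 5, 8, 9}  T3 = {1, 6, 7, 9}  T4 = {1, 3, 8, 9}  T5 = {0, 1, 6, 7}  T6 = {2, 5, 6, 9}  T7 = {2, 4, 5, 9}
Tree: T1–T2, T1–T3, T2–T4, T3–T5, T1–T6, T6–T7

Vertex coverage: the bags together contain {0, 1, 2, 3, 4, 5, 6, 7, 8, 9}, the full vertex set. Edge coverage: each edge of G has both endpoints in at least one bag. Running intersection: for every vertex, the bags containing it form a connected subtree. All three properties hold, so this is a valid tree decomposition of width max|bag| − 1 = 3, and hence tw(G) ≤ 3.

Yes; width 3.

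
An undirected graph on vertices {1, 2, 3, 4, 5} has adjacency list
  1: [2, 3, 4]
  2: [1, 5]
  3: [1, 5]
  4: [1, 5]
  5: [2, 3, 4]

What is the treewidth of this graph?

A width-2 tree decomposition is:
Bags: B1 = {1, 3, 5}  B2 = {1, 2, 5}  B3 = {1, 4, 5}
Tree: B1–B2, B2–B3
The largest bag has 3 vertices, giving width 2; this decomposition certifies tw(G) ≤ 2. Since 3–5–2–1–3 is a cycle in G, G is not acyclic. Forests are exactly the graphs of treewidth ≤ 1, so tw(G) ≥ 2. Therefore the treewidth is 2.

2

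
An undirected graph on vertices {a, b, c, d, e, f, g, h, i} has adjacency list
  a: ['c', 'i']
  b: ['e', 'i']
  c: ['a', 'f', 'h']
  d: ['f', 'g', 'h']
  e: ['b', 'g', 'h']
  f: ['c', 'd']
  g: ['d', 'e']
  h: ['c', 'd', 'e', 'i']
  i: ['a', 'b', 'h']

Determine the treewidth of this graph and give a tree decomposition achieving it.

Treewidth 3.
Bags: B1 = {d, e, f, g}  B2 = {d, e, f, h}  B3 = {c, e, f, h}  B4 = {b, c, e, h}  B5 = {b, c, h, i}  B6 = {a, b, c, i}
Tree: B1–B2, B2–B3, B3–B4, B4–B5, B5–B6

The largest bag has 4 vertices, giving width 3; this decomposition certifies tw(G) ≤ 3. For the lower bound: the 4 vertex sets {d,f,g}, {e}, {h}, {a,b,c,i} are disjoint, each induces a connected subgraph, and every pair is joined by at least one edge of G. Contracting each set to a single vertex therefore yields K_{4} as a minor, and since treewidth is minor-monotone, tw(G) ≥ tw(K_{4}) = 3. The upper and lower bounds meet at 3, so that is the treewidth.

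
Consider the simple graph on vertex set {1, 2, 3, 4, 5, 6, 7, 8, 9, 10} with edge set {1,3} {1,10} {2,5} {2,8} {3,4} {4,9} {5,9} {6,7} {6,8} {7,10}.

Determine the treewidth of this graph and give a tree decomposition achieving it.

Every bag has size at most 3, so the width is 3 − 1 = 2 and tw(G) ≤ 2. For the lower bound, G contains the cycle 8–6–7–10–1–3–4–9–5–2–8, so G is not a forest; only forests have treewidth ≤ 1, hence tw(G) ≥ 2. Therefore the treewidth is 2.

Treewidth 2.
Bags: B1 = {6, 7, 8}  B2 = {7, 8, 10}  B3 = {1, 8, 10}  B4 = {1, 3, 8}  B5 = {3, 4, 8}  B6 = {4, 8, 9}  B7 = {5, 8, 9}  B8 = {2, 5, 8}
Tree: B1–B2, B2–B3, B3–B4, B4–B5, B5–B6, B6–B7, B7–B8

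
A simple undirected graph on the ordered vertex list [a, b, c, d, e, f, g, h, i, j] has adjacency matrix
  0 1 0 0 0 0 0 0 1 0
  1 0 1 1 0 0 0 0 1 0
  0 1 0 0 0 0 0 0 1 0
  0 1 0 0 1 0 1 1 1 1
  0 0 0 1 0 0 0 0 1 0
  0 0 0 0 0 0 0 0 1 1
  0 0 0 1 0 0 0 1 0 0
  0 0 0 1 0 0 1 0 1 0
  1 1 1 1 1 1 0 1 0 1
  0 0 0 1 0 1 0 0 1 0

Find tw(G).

A width-2 tree decomposition is:
Bags: B1 = {d, g, h}  B2 = {d, h, i}  B3 = {d, e, i}  B4 = {b, d, i}  B5 = {d, i, j}  B6 = {a, b, i}  B7 = {b, c, i}  B8 = {f, i, j}
Tree: B1–B2, B2–B3, B2–B4, B3–B5, B4–B6, B6–B7, B5–B8
Every bag has size at most 3, so the width is 3 − 1 = 2 and tw(G) ≤ 2. For the lower bound, the 3 vertices {d, g, h} are pairwise adjacent, and any tree decomposition puts a clique entirely inside one bag — forcing width ≥ 2. Hence tw(G) = 2 exactly.

2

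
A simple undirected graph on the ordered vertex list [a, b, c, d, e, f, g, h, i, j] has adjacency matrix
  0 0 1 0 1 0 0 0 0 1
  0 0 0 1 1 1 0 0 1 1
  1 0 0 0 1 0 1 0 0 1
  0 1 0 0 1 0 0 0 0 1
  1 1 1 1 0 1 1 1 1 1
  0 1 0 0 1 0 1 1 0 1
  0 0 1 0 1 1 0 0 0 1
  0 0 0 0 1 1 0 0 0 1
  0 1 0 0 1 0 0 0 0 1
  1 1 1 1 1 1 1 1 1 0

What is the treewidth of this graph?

3

A width-3 tree decomposition is:
Bags: B1 = {b, e, i, j}  B2 = {b, e, f, j}  B3 = {b, d, e, j}  B4 = {e, f, h, j}  B5 = {e, f, g, j}  B6 = {c, e, g, j}  B7 = {a, c, e, j}
Tree: B1–B2, B2–B3, B2–B4, B2–B5, B5–B6, B6–B7
Each bag holds 4 vertices, so the decomposition has width 3, which upper-bounds the treewidth. For the lower bound, the 4 vertices {b, d, e, j} are pairwise adjacent, and any tree decomposition puts a clique entirely inside one bag — forcing width ≥ 3. The upper and lower bounds meet at 3, so that is the treewidth.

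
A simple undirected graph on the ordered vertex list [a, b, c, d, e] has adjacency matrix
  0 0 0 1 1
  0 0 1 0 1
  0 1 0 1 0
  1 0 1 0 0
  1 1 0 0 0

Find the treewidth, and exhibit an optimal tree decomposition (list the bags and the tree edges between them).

Treewidth 2.
One optimal decomposition is:
Bags: B1 = {b, c, d}  B2 = {b, d, e}  B3 = {a, d, e}
Tree: B1–B2, B2–B3

Every bag has size at most 3, so the width is 3 − 1 = 2 and tw(G) ≤ 2. For the lower bound, G contains the cycle d–c–b–e–a–d, so G is not a forest; only forests have treewidth ≤ 1, hence tw(G) ≥ 2. Combining the bounds, tw(G) = 2.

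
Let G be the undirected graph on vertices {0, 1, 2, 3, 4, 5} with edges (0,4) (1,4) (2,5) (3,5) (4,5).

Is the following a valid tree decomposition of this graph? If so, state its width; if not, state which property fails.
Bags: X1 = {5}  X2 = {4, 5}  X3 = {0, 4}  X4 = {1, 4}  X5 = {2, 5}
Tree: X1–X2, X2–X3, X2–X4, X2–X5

No — vertex 3 appears in no bag.

A tree decomposition must satisfy three properties: every vertex lies in some bag; for every edge, both endpoints lie together in some bag; and for every vertex, the bags containing it form a connected subtree. Here vertex 3 appears in no bag, so the decomposition is invalid.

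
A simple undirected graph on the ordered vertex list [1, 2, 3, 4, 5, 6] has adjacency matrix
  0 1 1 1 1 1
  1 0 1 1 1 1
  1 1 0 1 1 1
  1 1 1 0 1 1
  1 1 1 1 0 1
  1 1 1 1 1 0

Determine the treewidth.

5

A width-5 tree decomposition is:
Bags: B1 = {1, 2, 3, 4, 5, 6}
Tree: (single bag)
A single bag containing all 6 vertices is trivially a valid decomposition of width 5. For the lower bound, the 6 vertices {1, 2, 3, 4, 5, 6} are pairwise adjacent, and any tree decomposition puts a clique entirely inside one bag — forcing width ≥ 5. Combining the bounds, tw(G) = 5.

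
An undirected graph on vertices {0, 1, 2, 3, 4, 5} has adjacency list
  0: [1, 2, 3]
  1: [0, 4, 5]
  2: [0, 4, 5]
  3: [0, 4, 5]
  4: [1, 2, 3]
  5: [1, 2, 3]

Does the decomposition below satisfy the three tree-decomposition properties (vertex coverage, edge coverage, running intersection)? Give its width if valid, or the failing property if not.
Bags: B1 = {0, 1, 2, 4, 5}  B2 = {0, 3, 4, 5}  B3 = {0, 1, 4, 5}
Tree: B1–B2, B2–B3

No — bags containing vertex 1 are not connected in the tree.

A tree decomposition must satisfy three properties: every vertex lies in some bag; for every edge, both endpoints lie together in some bag; and for every vertex, the bags containing it form a connected subtree. Here bags containing vertex 1 are not connected in the tree, so the decomposition is invalid.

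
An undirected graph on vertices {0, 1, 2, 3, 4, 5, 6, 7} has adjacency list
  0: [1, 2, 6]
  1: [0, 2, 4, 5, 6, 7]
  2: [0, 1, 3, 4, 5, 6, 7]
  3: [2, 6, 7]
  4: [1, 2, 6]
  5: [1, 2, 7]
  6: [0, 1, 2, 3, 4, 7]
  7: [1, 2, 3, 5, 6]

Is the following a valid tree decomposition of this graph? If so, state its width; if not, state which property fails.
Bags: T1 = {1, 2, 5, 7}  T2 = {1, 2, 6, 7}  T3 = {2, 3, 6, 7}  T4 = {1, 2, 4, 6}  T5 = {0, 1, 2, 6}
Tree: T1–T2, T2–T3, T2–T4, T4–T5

Yes; width 3.

Checking the three conditions: (i) the bags cover all of {0, 1, 2, 3, 4, 5, 6, 7}; (ii) for each edge, some bag contains both endpoints; (iii) the bags containing any fixed vertex form a subtree. All hold, so the decomposition is valid with width 4 − 1 = 3.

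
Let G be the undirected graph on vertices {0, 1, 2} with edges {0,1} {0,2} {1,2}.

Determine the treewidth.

A width-2 tree decomposition is:
Bags: B1 = {0, 1, 2}
Tree: (single bag)
With just one bag of size 3, the width is 3 − 1 = 2, so tw(G) ≤ 2. For the lower bound, the 3 vertices {0, 1, 2} are pairwise adjacent, and any tree decomposition puts a clique entirely inside one bag — forcing width ≥ 2. Combining the bounds, tw(G) = 2.

2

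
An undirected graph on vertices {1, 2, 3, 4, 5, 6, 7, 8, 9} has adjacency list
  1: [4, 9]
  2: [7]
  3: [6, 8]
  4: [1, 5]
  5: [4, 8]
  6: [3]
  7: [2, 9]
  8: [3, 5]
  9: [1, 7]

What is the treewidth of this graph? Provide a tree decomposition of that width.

Each bag holds 2 vertices, so the decomposition has width 1, which upper-bounds the treewidth. Any graph with an edge has treewidth ≥ 1, and G has the edge 2–7. Combining the bounds, tw(G) = 1.

Treewidth 1.
Bags: B1 = {2, 7}  B2 = {7, 9}  B3 = {1, 9}  B4 = {1, 4}  B5 = {4, 5}  B6 = {5, 8}  B7 = {3, 8}  B8 = {3, 6}
Tree: B1–B2, B2–B3, B3–B4, B4–B5, B5–B6, B6–B7, B7–B8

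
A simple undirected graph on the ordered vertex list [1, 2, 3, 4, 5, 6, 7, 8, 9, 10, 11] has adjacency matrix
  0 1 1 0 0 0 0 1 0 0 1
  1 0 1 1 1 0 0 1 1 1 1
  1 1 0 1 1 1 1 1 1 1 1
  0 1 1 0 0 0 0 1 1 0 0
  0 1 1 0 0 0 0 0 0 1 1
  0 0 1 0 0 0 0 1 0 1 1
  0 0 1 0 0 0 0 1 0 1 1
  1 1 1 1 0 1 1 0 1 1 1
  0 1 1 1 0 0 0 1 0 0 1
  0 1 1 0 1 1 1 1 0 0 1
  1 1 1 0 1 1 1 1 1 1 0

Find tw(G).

A width-4 tree decomposition is:
Bags: B1 = {3, 6, 8, 10, 11}  B2 = {2, 3, 8, 10, 11}  B3 = {1, 2, 3, 8, 11}  B4 = {2, 3, 8, 9, 11}  B5 = {2, 3, 4, 8, 9}  B6 = {3, 7, 8, 10, 11}  B7 = {2, 3, 5, 10, 11}
Tree: B1–B2, B2–B3, B2–B4, B4–B5, B2–B6, B2–B7
The largest bag has 5 vertices, giving width 4; this decomposition certifies tw(G) ≤ 4. On the other hand G contains the 5-clique {1, 2, 3, 8, 11}. A clique must lie in a single bag of any decomposition, so no decomposition can have width below 4. The upper and lower bounds meet at 4, so that is the treewidth.

4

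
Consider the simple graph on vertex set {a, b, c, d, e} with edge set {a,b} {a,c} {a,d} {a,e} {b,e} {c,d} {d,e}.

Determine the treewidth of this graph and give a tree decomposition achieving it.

Each bag holds 3 vertices, so the decomposition has width 2, which upper-bounds the treewidth. For the lower bound, the 3 vertices {a, d, e} are pairwise adjacent, and any tree decomposition puts a clique entirely inside one bag — forcing width ≥ 2. Hence tw(G) = 2 exactly.

Treewidth 2.
One optimal decomposition is:
Bags: B1 = {a, d, e}  B2 = {a, c, d}  B3 = {a, b, e}
Tree: B1–B2, B1–B3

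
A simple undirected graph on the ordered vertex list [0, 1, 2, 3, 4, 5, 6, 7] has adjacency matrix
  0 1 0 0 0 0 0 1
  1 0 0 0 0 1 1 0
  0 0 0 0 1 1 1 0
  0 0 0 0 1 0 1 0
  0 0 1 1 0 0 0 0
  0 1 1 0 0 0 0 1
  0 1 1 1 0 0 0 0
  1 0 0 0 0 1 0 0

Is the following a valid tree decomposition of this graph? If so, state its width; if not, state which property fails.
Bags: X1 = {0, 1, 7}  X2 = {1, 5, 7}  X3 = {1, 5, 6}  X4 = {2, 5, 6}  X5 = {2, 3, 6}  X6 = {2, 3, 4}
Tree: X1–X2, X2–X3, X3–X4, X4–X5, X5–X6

Vertex coverage: the bags together contain {0, 1, 2, 3, 4, 5, 6, 7}, the full vertex set. Edge coverage: each edge of G has both endpoints in at least one bag. Running intersection: for every vertex, the bags containing it form a connected subtree. All three properties hold, so this is a valid tree decomposition of width max|bag| − 1 = 2, and hence tw(G) ≤ 2.

Yes; width 2.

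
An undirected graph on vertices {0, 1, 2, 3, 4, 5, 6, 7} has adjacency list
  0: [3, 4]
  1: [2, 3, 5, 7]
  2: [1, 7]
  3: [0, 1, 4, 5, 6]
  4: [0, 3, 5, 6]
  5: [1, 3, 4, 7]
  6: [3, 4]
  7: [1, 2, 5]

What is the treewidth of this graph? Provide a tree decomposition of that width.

Every bag has size at most 3, so the width is 3 − 1 = 2 and tw(G) ≤ 2. On the other hand G contains the 3-clique {1, 2, 7}. A clique must lie in a single bag of any decomposition, so no decomposition can have width below 2. Combining the bounds, tw(G) = 2.

Treewidth 2.
One such decomposition:
Bags: B1 = {3, 4, 5}  B2 = {1, 3, 5}  B3 = {1, 5, 7}  B4 = {3, 4, 6}  B5 = {0, 3, 4}  B6 = {1, 2, 7}
Tree: B1–B2, B2–B3, B1–B4, B1–B5, B3–B6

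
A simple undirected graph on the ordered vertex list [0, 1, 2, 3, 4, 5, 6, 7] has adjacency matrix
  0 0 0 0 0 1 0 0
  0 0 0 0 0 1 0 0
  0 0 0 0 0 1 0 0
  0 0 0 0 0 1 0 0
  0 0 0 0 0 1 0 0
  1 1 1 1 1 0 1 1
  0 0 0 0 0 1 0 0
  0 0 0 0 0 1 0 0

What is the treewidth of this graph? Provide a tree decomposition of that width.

Every bag has size at most 2, so the width is 2 − 1 = 1 and tw(G) ≤ 1. Any graph with an edge has treewidth ≥ 1, and G has the edge 7–5. Combining the bounds, tw(G) = 1.

Treewidth 1.
Bags: B1 = {5, 7}  B2 = {2, 5}  B3 = {4, 5}  B4 = {0, 5}  B5 = {1, 5}  B6 = {3, 5}  B7 = {5, 6}
Tree: B1–B2, B1–B3, B1–B4, B2–B5, B3–B6, B5–B7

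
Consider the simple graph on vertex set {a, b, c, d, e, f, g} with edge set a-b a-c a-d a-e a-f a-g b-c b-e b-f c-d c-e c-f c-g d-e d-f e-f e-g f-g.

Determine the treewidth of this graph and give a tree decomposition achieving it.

Every bag has size at most 5, so the width is 5 − 1 = 4 and tw(G) ≤ 4. On the other hand G contains the 5-clique {a, c, d, e, f}. A clique must lie in a single bag of any decomposition, so no decomposition can have width below 4. The upper and lower bounds meet at 4, so that is the treewidth.

Treewidth 4.
One such decomposition:
Bags: B1 = {a, c, e, f, g}  B2 = {a, c, d, e, f}  B3 = {a, b, c, e, f}
Tree: B1–B2, B1–B3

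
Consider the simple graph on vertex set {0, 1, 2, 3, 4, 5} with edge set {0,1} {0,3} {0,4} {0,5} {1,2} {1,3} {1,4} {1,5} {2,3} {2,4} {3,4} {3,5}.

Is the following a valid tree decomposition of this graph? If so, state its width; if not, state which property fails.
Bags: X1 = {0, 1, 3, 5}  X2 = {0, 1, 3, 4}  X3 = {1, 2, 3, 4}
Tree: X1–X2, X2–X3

Checking the three conditions: (i) the bags cover all of {0, 1, 2, 3, 4, 5}; (ii) for each edge, some bag contains both endpoints; (iii) the bags containing any fixed vertex form a subtree. All hold, so the decomposition is valid with width 4 − 1 = 3.

Yes; width 3.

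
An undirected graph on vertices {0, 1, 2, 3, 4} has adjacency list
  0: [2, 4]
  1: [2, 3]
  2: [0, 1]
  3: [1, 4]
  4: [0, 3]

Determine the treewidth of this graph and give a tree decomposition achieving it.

Treewidth 2.
One such decomposition:
Bags: B1 = {1, 2, 3}  B2 = {0, 2, 3}  B3 = {0, 3, 4}
Tree: B1–B2, B2–B3

The largest bag has 3 vertices, giving width 2; this decomposition certifies tw(G) ≤ 2. Since 3–1–2–0–4–3 is a cycle in G, G is not acyclic. Forests are exactly the graphs of treewidth ≤ 1, so tw(G) ≥ 2. The upper and lower bounds meet at 2, so that is the treewidth.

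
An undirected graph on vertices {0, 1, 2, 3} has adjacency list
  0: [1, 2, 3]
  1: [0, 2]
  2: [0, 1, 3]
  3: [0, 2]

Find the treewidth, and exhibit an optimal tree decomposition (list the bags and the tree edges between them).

The largest bag has 3 vertices, giving width 2; this decomposition certifies tw(G) ≤ 2. For the lower bound, the 3 vertices {0, 1, 2} are pairwise adjacent, and any tree decomposition puts a clique entirely inside one bag — forcing width ≥ 2. Combining the bounds, tw(G) = 2.

Treewidth 2.
Bags: B1 = {0, 2, 3}  B2 = {0, 1, 2}
Tree: B1–B2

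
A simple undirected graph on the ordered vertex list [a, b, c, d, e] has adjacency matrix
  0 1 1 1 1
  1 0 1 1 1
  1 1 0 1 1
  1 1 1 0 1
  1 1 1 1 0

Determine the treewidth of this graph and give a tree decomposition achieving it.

With just one bag of size 5, the width is 5 − 1 = 4, so tw(G) ≤ 4. For the lower bound, the 5 vertices {a, b, c, d, e} are pairwise adjacent, and any tree decomposition puts a clique entirely inside one bag — forcing width ≥ 4. Hence tw(G) = 4 exactly.

Treewidth 4.
One such decomposition:
Bags: B1 = {a, b, c, d, e}
Tree: (single bag)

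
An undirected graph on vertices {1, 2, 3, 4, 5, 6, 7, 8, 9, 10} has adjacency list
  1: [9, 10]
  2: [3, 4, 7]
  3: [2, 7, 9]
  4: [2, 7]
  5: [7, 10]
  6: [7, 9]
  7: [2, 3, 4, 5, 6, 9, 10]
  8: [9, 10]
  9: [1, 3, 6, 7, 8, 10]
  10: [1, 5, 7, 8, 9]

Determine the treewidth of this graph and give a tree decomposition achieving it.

Treewidth 2.
One such decomposition:
Bags: B1 = {7, 9, 10}  B2 = {6, 7, 9}  B3 = {3, 7, 9}  B4 = {1, 9, 10}  B5 = {5, 7, 10}  B6 = {2, 3, 7}  B7 = {2, 4, 7}  B8 = {8, 9, 10}
Tree: B1–B2, B1–B3, B1–B4, B1–B5, B3–B6, B6–B7, B1–B8

The largest bag has 3 vertices, giving width 2; this decomposition certifies tw(G) ≤ 2. On the other hand G contains the 3-clique {8, 9, 10}. A clique must lie in a single bag of any decomposition, so no decomposition can have width below 2. Hence tw(G) = 2 exactly.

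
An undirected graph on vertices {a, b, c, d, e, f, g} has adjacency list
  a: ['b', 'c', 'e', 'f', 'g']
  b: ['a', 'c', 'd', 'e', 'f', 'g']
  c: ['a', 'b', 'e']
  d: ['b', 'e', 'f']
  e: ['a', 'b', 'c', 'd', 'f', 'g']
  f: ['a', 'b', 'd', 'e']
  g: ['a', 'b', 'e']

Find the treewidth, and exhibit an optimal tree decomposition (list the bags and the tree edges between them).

Each bag holds 4 vertices, so the decomposition has width 3, which upper-bounds the treewidth. For the lower bound, the 4 vertices {b, d, e, f} are pairwise adjacent, and any tree decomposition puts a clique entirely inside one bag — forcing width ≥ 3. Therefore the treewidth is 3.

Treewidth 3.
One such decomposition:
Bags: B1 = {a, b, e, f}  B2 = {a, b, c, e}  B3 = {b, d, e, f}  B4 = {a, b, e, g}
Tree: B1–B2, B1–B3, B2–B4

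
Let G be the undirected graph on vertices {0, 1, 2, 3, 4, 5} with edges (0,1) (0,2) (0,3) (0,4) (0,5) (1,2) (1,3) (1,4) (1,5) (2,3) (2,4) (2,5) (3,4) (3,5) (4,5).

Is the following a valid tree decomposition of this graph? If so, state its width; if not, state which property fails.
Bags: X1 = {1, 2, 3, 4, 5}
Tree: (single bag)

A tree decomposition must satisfy three properties: every vertex lies in some bag; for every edge, both endpoints lie together in some bag; and for every vertex, the bags containing it form a connected subtree. Here vertex 0 appears in no bag, so the decomposition is invalid.

No — vertex 0 appears in no bag.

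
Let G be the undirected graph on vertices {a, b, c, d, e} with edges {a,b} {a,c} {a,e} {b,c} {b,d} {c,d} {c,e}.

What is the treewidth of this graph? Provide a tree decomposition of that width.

Each bag holds 3 vertices, so the decomposition has width 2, which upper-bounds the treewidth. For the lower bound, the 3 vertices {b, c, d} are pairwise adjacent, and any tree decomposition puts a clique entirely inside one bag — forcing width ≥ 2. Therefore the treewidth is 2.

Treewidth 2.
Bags: B1 = {b, c, d}  B2 = {a, b, c}  B3 = {a, c, e}
Tree: B1–B2, B2–B3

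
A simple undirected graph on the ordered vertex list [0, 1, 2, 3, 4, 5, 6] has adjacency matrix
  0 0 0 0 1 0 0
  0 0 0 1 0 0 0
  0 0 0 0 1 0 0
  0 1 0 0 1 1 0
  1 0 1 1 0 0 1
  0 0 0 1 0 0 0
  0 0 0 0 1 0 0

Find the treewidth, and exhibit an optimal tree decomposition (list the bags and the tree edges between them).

Each bag holds 2 vertices, so the decomposition has width 1, which upper-bounds the treewidth. Since G has at least one edge (e.g. 3–4), it is not an edgeless graph, so tw(G) ≥ 1. Therefore the treewidth is 1.

Treewidth 1.
One such decomposition:
Bags: B1 = {3, 4}  B2 = {4, 6}  B3 = {1, 3}  B4 = {3, 5}  B5 = {0, 4}  B6 = {2, 4}
Tree: B1–B2, B1–B3, B3–B4, B1–B5, B1–B6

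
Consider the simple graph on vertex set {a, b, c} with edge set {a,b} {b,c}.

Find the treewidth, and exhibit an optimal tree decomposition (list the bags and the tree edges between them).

The largest bag has 2 vertices, giving width 1; this decomposition certifies tw(G) ≤ 1. Since G has at least one edge (e.g. b–c), it is not an edgeless graph, so tw(G) ≥ 1. Combining the bounds, tw(G) = 1.

Treewidth 1.
Bags: B1 = {b, c}  B2 = {a, b}
Tree: B1–B2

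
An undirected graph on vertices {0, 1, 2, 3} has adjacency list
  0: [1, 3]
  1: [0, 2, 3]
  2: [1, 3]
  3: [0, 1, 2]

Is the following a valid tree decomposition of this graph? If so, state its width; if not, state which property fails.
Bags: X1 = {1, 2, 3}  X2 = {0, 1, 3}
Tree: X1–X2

Every vertex of G appears in some bag (union = {0, 1, 2, 3}); every edge is covered by a bag; and for each vertex v the set of bags containing v is connected in the bag tree. The decomposition is therefore valid. The largest bag has 3 vertices, so the width is 2.

Yes; width 2.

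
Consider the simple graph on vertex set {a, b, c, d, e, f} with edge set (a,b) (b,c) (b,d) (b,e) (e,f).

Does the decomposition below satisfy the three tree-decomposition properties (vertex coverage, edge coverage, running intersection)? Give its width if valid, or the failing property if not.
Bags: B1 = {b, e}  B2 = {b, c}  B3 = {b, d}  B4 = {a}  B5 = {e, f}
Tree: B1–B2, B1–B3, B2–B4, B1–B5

A tree decomposition must satisfy three properties: every vertex lies in some bag; for every edge, both endpoints lie together in some bag; and for every vertex, the bags containing it form a connected subtree. Here edge (b,a) lies in no bag, so the decomposition is invalid.

No — edge (b,a) lies in no bag.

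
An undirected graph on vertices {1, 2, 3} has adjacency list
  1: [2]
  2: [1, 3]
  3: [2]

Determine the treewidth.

A width-1 tree decomposition is:
Bags: B1 = {2, 3}  B2 = {1, 2}
Tree: B1–B2
Every bag has size at most 2, so the width is 2 − 1 = 1 and tw(G) ≤ 1. G has an edge, so its treewidth is at least 1. Hence tw(G) = 1 exactly.

1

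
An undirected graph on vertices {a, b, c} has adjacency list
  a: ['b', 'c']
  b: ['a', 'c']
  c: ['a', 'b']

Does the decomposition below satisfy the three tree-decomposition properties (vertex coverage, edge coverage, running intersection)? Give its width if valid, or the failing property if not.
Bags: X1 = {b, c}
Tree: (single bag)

A tree decomposition must satisfy three properties: every vertex lies in some bag; for every edge, both endpoints lie together in some bag; and for every vertex, the bags containing it form a connected subtree. Here vertex a appears in no bag, so the decomposition is invalid.

No — vertex a appears in no bag.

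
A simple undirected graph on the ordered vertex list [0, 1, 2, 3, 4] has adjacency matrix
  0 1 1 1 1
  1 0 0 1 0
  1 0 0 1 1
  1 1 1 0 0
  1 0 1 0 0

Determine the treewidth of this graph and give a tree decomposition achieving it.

Treewidth 2.
One optimal decomposition is:
Bags: B1 = {0, 1, 3}  B2 = {0, 2, 3}  B3 = {0, 2, 4}
Tree: B1–B2, B2–B3

The largest bag has 3 vertices, giving width 2; this decomposition certifies tw(G) ≤ 2. On the other hand G contains the 3-clique {0, 1, 3}. A clique must lie in a single bag of any decomposition, so no decomposition can have width below 2. Hence tw(G) = 2 exactly.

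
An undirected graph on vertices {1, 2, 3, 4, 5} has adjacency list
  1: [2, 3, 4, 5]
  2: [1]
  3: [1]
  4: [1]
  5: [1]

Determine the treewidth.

A width-1 tree decomposition is:
Bags: B1 = {1, 5}  B2 = {1, 4}  B3 = {1, 2}  B4 = {1, 3}
Tree: B1–B2, B2–B3, B1–B4
Each bag holds 2 vertices, so the decomposition has width 1, which upper-bounds the treewidth. Since G has at least one edge (e.g. 5–1), it is not an edgeless graph, so tw(G) ≥ 1. Hence tw(G) = 1 exactly.

1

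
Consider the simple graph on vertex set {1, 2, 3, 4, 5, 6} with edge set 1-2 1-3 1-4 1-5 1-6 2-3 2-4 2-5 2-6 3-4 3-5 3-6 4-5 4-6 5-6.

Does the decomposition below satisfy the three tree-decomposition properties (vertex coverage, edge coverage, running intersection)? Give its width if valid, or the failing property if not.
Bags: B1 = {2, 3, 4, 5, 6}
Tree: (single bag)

No — vertex 1 appears in no bag.

A tree decomposition must satisfy three properties: every vertex lies in some bag; for every edge, both endpoints lie together in some bag; and for every vertex, the bags containing it form a connected subtree. Here vertex 1 appears in no bag, so the decomposition is invalid.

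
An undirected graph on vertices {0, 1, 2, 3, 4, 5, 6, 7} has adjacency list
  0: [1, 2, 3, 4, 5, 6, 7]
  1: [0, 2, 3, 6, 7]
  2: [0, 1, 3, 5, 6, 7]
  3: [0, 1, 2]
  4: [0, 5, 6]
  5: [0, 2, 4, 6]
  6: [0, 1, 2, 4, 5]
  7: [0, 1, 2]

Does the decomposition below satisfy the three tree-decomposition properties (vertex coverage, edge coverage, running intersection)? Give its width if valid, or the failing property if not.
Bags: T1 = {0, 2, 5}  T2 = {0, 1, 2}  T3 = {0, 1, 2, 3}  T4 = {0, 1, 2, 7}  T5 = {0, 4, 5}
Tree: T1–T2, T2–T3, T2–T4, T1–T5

No — vertex 6 appears in no bag.

A tree decomposition must satisfy three properties: every vertex lies in some bag; for every edge, both endpoints lie together in some bag; and for every vertex, the bags containing it form a connected subtree. Here vertex 6 appears in no bag, so the decomposition is invalid.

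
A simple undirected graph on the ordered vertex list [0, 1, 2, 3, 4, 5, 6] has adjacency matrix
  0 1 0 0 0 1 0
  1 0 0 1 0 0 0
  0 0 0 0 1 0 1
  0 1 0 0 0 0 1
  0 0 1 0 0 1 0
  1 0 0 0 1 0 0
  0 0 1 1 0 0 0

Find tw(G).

A width-2 tree decomposition is:
Bags: B1 = {0, 4, 5}  B2 = {0, 2, 4}  B3 = {0, 2, 6}  B4 = {0, 3, 6}  B5 = {0, 1, 3}
Tree: B1–B2, B2–B3, B3–B4, B4–B5
Every bag has size at most 3, so the width is 3 − 1 = 2 and tw(G) ≤ 2. For the lower bound, G contains the cycle 0–5–4–2–6–3–1–0, so G is not a forest; only forests have treewidth ≤ 1, hence tw(G) ≥ 2. Therefore the treewidth is 2.

2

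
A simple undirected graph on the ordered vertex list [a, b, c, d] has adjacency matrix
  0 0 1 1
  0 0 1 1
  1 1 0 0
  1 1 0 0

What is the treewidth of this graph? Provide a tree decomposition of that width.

The largest bag has 3 vertices, giving width 2; this decomposition certifies tw(G) ≤ 2. The edges b–d–a–c–b form a cycle, so G is not a tree and its treewidth is at least 2. Therefore the treewidth is 2.

Treewidth 2.
One such decomposition:
Bags: B1 = {a, b, d}  B2 = {a, b, c}
Tree: B1–B2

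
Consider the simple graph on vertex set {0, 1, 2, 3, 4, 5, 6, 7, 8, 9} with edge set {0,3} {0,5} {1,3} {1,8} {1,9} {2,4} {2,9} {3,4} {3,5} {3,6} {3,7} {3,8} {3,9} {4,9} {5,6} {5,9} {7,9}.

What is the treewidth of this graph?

A width-2 tree decomposition is:
Bags: B1 = {3, 5, 9}  B2 = {3, 5, 6}  B3 = {1, 3, 9}  B4 = {0, 3, 5}  B5 = {1, 3, 8}  B6 = {3, 7, 9}  B7 = {3, 4, 9}  B8 = {2, 4, 9}
Tree: B1–B2, B1–B3, B2–B4, B3–B5, B3–B6, B6–B7, B7–B8
The largest bag has 3 vertices, giving width 2; this decomposition certifies tw(G) ≤ 2. On the other hand G contains the 3-clique {2, 4, 9}. A clique must lie in a single bag of any decomposition, so no decomposition can have width below 2. Combining the bounds, tw(G) = 2.

2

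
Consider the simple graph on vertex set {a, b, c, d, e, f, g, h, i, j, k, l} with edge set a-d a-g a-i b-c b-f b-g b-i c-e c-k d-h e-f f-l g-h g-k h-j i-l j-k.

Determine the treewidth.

A width-3 tree decomposition is:
Bags: B1 = {d, h, j, k}  B2 = {d, g, h, k}  B3 = {a, d, g, k}  B4 = {a, c, g, k}  B5 = {a, b, c, g}  B6 = {a, b, c, i}  B7 = {b, c, e, i}  B8 = {b, e, f, i}  B9 = {e, f, i, l}
Tree: B1–B2, B2–B3, B3–B4, B4–B5, B5–B6, B6–B7, B7–B8, B8–B9
The largest bag has 4 vertices, giving width 3; this decomposition certifies tw(G) ≤ 3. For the lower bound: the 4 vertex sets {d,h,j}, {k}, {g}, {a,b,c,i} are disjoint, each induces a connected subgraph, and every pair is joined by at least one edge of G. Contracting each set to a single vertex therefore yields K_{4} as a minor, and since treewidth is minor-monotone, tw(G) ≥ tw(K_{4}) = 3. Combining the bounds, tw(G) = 3.

3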